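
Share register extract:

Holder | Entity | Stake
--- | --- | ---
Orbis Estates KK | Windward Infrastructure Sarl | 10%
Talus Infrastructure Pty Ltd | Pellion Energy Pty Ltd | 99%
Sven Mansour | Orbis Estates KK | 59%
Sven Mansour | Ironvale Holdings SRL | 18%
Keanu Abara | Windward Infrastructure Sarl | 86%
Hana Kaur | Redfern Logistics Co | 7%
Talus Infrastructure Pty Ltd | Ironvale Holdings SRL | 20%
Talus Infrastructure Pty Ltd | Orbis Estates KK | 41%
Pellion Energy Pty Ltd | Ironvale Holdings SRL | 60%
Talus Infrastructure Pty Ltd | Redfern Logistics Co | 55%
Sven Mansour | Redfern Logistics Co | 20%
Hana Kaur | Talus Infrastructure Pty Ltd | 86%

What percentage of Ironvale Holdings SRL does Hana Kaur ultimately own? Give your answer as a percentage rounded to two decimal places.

68.28%

Hana reaches Ironvale along 2 paths.
Via Talus: 86% × 20% = 17.2%.
Via Talus → Pellion: 86% × 99% × 60% = 51.084%.
Total: 17.2% + 51.084% = 68.284%.
Rounded: 68.28%.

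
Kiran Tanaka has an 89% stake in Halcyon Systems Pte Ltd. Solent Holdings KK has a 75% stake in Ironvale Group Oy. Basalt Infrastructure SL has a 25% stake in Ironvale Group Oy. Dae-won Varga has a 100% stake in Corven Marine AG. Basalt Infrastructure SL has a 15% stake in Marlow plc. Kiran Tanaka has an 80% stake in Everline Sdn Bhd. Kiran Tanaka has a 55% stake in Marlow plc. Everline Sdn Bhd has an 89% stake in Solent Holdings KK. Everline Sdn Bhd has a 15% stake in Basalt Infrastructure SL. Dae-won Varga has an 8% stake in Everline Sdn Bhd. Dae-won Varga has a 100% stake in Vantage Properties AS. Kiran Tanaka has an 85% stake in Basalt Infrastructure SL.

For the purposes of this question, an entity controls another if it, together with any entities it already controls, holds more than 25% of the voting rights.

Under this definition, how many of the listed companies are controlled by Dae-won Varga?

2

Dae-won holds 100% of Corven, so Dae-won controls Corven.
Dae-won holds 100% of Vantage, so Dae-won controls Vantage.
No other company's threshold is met.
Dae-won controls 2 companies.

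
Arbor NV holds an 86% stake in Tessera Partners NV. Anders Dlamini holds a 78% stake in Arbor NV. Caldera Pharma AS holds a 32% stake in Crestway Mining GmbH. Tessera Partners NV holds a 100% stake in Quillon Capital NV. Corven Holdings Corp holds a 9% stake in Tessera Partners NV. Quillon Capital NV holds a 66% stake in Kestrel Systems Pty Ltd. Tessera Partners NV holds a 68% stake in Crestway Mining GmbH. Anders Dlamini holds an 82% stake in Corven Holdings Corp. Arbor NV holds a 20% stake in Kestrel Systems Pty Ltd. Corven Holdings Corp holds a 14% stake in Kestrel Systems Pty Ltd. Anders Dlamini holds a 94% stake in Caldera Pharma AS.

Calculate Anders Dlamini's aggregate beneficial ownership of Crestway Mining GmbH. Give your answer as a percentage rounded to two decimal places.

Anders reaches Crestway along 3 paths.
Via Corven → Tessera: 82% × 9% × 68% = 5.0184%.
Via Arbor → Tessera: 78% × 86% × 68% = 45.6144%.
Via Caldera: 94% × 32% = 30.08%.
Total: 5.0184% + 45.6144% + 30.08% = 80.7128%.
Rounded: 80.71%.

80.71%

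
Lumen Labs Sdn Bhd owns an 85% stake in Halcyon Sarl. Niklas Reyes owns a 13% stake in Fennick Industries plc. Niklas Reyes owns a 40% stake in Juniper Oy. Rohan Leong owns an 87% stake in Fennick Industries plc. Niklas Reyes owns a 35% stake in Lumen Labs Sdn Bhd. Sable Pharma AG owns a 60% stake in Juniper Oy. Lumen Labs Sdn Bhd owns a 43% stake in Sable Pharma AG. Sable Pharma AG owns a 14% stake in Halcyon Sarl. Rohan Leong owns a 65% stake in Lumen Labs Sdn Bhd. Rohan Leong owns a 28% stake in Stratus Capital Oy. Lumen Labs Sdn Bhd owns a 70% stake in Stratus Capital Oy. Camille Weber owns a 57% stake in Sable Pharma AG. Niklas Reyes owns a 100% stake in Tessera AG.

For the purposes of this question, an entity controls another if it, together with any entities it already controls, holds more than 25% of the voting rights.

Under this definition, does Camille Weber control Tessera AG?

No

Camille holds 57% of Sable, so Camille controls Sable.
Sable holds 60% of Juniper, so Camille controls Juniper.
Neither Camille nor any entity Camille controls holds any voting interest in Tessera.
So Camille does not control Tessera.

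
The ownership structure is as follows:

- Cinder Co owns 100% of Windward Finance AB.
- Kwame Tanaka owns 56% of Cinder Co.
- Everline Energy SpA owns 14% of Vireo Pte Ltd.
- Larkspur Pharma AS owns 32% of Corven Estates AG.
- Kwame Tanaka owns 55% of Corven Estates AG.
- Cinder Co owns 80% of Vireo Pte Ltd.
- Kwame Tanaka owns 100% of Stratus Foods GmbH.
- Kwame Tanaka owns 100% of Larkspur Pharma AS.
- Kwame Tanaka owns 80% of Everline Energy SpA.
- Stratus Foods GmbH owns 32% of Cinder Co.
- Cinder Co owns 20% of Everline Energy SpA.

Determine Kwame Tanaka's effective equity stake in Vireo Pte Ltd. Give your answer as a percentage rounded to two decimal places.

84.06%

Kwame reaches Vireo along 5 paths.
Via Cinder: 56% × 80% = 44.8%.
Via Stratus → Cinder: 100% × 32% × 80% = 25.6%.
Via Everline: 80% × 14% = 11.2%.
Via Cinder → Everline: 56% × 20% × 14% = 1.568%.
Via Stratus → Cinder → Everline: 100% × 32% × 20% × 14% = 0.896%.
Total: 44.8% + 25.6% + 11.2% + 1.568% + 0.896% = 84.064%.
Rounded: 84.06%.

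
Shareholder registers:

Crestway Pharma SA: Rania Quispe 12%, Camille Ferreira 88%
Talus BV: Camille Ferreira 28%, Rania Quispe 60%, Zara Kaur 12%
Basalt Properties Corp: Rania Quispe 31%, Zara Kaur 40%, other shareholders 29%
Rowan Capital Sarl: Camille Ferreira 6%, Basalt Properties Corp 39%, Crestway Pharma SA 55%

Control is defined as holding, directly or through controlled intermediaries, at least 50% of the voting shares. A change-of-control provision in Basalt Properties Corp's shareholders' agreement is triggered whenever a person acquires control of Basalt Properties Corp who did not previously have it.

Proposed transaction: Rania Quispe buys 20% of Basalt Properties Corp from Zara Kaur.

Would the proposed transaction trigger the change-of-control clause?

The purchase adds only to Rania's holdings (Zara's stake shrinks), so Rania is the only person who could newly come to control Basalt.
Rania holds 60% of Talus, so Rania controls Talus.
In Basalt, Rania's side holds only 31%, not ≥ 50%.
So before the transaction, Rania does not control Basalt.
After the purchase, Rania's direct stake in Basalt rises to 31% + 20% = 51%, and Zara's stake falls to 20%.
Rania holds 51% of Basalt, so Rania controls Basalt.
Rania did not control Basalt before and does after, so the clause is triggered.

Yes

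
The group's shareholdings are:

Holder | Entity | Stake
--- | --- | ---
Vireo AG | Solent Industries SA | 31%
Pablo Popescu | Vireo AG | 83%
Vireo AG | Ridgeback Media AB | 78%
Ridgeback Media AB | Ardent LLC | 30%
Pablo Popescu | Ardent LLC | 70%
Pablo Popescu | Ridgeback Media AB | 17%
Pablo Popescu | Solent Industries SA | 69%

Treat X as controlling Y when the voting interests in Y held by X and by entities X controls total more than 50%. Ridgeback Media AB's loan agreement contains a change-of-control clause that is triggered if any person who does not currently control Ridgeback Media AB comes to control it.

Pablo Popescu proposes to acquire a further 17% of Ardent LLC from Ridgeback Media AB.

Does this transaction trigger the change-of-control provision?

The purchase adds only to Pablo's holdings (Ridgeback's stake shrinks), so Pablo is the only person who could newly come to control Ridgeback.
Pablo holds 83% of Vireo, so Pablo controls Vireo.
Vireo and Pablo together hold 78% + 17% = 95% of Ridgeback, so Pablo controls Ridgeback.
So Pablo already controls Ridgeback before the transaction.
After the purchase, Pablo's direct stake in Ardent rises to 70% + 17% = 87%, and Ridgeback's stake falls to 13%.
Pablo controlled Ridgeback already, so this is not a new person acquiring control; every other person's position is unchanged or reduced.
No new person acquires control, so the clause is not triggered.

No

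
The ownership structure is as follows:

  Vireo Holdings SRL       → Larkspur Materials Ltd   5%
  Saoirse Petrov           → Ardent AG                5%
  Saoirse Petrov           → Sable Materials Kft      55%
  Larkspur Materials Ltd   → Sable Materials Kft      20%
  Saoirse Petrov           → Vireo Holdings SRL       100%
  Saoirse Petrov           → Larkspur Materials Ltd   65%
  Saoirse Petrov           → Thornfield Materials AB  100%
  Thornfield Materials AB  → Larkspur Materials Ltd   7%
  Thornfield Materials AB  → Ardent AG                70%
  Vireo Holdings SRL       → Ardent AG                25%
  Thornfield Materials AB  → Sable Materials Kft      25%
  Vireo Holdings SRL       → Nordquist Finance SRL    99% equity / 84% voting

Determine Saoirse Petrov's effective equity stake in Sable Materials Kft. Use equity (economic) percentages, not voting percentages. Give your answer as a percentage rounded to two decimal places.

Saoirse reaches Sable along 5 paths.
Direct stake: 55% = 55%.
Via Vireo → Larkspur: 100% × 5% × 20% = 1%.
Via Thornfield → Larkspur: 100% × 7% × 20% = 1.4%.
Via Larkspur: 65% × 20% = 13%.
Via Thornfield: 100% × 25% = 25%.
Total: 55% + 1% + 1.4% + 13% + 25% = 95.4%.
Rounded: 95.40%.

95.40%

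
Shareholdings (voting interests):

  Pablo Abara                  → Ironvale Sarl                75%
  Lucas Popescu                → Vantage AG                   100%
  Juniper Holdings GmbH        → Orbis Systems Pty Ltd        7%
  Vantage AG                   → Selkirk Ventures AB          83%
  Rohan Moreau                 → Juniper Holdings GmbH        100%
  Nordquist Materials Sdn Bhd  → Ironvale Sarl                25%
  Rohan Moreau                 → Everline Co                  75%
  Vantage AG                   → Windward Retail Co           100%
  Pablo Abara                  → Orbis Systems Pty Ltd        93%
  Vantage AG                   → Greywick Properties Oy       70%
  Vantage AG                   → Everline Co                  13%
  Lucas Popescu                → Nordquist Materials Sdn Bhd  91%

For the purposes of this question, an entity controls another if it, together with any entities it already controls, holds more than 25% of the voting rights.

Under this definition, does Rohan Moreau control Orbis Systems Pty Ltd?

Rohan holds 100% of Juniper, so Rohan controls Juniper.
Rohan holds 75% of Everline, so Rohan controls Everline.
In Orbis, Rohan's side holds only 7%, not > 25%.
So Rohan does not control Orbis.

No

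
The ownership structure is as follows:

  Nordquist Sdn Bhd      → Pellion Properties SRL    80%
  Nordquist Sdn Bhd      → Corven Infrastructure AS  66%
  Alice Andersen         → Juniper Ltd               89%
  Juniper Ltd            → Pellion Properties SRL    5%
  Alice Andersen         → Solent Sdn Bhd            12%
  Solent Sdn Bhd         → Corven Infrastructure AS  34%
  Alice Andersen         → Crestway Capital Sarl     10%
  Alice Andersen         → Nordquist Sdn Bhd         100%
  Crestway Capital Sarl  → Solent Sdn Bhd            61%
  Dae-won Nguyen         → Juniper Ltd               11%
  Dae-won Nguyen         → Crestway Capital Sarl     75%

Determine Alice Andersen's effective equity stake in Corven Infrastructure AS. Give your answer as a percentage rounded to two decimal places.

72.15%

Alice reaches Corven along 3 paths.
Via Crestway → Solent: 10% × 61% × 34% = 2.074%.
Via Solent: 12% × 34% = 4.08%.
Via Nordquist: 100% × 66% = 66%.
Total: 2.074% + 4.08% + 66% = 72.154%.
Rounded: 72.15%.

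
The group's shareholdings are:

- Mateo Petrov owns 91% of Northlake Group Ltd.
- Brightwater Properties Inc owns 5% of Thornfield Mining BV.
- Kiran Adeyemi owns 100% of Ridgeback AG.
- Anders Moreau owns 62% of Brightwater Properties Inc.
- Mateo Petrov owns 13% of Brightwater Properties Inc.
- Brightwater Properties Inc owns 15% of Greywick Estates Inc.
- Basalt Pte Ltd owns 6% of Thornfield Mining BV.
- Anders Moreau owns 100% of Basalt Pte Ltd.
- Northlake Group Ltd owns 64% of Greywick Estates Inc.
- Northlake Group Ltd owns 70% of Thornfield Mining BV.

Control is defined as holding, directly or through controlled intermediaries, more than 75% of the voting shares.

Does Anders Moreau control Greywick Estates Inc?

No

Anders holds 100% of Basalt, so Anders controls Basalt.
Neither Anders nor any entity Anders controls holds any voting interest in Greywick.
So Anders does not control Greywick.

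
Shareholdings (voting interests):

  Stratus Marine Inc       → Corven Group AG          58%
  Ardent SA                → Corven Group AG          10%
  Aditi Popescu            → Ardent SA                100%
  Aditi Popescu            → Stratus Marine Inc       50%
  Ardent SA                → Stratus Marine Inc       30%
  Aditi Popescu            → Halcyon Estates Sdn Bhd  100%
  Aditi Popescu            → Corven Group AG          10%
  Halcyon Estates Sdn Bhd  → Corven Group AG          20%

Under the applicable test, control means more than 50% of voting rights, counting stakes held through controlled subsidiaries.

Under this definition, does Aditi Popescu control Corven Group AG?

Aditi holds 100% of Halcyon, so Aditi controls Halcyon.
Aditi holds 100% of Ardent, so Aditi controls Ardent.
Aditi and Ardent together hold 50% + 30% = 80% of Stratus, so Aditi controls Stratus.
Aditi and Halcyon and Stratus and Ardent together hold 10% + 20% + 58% + 10% = 98% of Corven, so Aditi controls Corven.

Yes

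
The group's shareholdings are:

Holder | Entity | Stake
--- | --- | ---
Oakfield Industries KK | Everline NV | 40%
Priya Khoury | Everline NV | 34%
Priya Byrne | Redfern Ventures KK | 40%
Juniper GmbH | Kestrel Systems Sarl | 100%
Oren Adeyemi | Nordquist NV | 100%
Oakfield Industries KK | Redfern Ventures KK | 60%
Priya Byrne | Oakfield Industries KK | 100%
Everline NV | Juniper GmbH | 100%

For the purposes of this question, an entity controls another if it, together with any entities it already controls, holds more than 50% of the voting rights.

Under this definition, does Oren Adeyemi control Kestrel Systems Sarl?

Oren holds 100% of Nordquist, so Oren controls Nordquist.
Neither Oren nor any entity Oren controls holds any voting interest in Kestrel.
So Oren does not control Kestrel.

No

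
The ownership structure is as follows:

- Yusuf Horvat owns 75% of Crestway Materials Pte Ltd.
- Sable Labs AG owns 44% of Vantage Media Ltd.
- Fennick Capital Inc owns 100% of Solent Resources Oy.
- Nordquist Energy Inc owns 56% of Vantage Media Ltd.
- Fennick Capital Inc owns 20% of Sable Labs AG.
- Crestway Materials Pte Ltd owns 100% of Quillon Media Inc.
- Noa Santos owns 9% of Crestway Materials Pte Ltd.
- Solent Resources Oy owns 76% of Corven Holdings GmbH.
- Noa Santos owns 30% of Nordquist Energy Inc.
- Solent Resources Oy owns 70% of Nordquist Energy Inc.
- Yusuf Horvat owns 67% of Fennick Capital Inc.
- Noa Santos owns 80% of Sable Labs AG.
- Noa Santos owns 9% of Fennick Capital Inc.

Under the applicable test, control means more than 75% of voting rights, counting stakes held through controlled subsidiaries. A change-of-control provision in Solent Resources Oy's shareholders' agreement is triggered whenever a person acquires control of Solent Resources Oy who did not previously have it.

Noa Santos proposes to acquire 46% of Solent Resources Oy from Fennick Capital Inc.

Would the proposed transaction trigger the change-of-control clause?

The purchase adds only to Noa's holdings (Fennick's stake shrinks), so Noa is the only person who could newly come to control Solent.
Noa holds 80% of Sable, so Noa controls Sable.
Neither Noa nor any entity Noa controls holds any voting interest in Solent.
So before the transaction, Noa does not control Solent.
After the purchase, Noa holds 46% of Solent directly, and Fennick's stake falls to 54%.
After the transaction, Noa's side holds 46% of Solent, not > 75%, so Noa still does not control Solent.
No new person acquires control, so the clause is not triggered.

No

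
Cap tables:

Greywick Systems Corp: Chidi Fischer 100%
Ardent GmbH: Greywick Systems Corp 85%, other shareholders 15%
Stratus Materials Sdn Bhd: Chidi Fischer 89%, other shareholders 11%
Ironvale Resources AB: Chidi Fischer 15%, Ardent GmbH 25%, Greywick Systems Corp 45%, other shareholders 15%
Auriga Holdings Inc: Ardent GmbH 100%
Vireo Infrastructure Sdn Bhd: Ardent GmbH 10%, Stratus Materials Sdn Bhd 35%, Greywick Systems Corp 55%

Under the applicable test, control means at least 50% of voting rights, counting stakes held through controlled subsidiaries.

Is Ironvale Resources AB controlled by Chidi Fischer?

Yes

Chidi holds 100% of Greywick, so Chidi controls Greywick.
Greywick holds 85% of Ardent, so Chidi controls Ardent.
Chidi and Ardent and Greywick together hold 15% + 25% + 45% = 85% of Ironvale, so Chidi controls Ironvale.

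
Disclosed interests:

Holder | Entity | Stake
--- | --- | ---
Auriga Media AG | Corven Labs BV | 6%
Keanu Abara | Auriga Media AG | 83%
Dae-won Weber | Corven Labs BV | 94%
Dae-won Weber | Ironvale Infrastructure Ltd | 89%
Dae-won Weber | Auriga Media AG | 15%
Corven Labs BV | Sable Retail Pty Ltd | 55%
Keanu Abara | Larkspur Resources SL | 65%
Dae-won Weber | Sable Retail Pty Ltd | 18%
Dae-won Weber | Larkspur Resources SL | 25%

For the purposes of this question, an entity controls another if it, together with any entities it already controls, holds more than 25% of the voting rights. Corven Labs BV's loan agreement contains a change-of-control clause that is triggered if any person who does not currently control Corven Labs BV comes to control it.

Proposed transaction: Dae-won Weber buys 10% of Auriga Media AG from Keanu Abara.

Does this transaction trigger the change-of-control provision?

No

The purchase adds only to Dae-won's holdings (Keanu's stake shrinks), so Dae-won is the only person who could newly come to control Corven.
Dae-won holds 94% of Corven, so Dae-won controls Corven.
So Dae-won already controls Corven before the transaction.
After the purchase, Dae-won's direct stake in Auriga rises to 15% + 10% = 25%, and Keanu's stake falls to 73%.
Dae-won controlled Corven already, so this is not a new person acquiring control; every other person's position is unchanged or reduced.
No new person acquires control, so the clause is not triggered.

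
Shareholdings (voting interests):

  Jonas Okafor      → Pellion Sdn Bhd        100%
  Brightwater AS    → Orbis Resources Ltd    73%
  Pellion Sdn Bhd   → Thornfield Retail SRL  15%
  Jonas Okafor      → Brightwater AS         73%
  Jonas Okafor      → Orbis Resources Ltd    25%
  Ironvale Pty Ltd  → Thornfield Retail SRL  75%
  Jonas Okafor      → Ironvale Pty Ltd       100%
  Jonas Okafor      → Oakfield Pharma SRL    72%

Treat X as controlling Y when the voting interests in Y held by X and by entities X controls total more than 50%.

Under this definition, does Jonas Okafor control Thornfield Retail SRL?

Yes

Jonas holds 100% of Pellion, so Jonas controls Pellion.
Jonas holds 100% of Ironvale, so Jonas controls Ironvale.
Ironvale and Pellion together hold 75% + 15% = 90% of Thornfield, so Jonas controls Thornfield.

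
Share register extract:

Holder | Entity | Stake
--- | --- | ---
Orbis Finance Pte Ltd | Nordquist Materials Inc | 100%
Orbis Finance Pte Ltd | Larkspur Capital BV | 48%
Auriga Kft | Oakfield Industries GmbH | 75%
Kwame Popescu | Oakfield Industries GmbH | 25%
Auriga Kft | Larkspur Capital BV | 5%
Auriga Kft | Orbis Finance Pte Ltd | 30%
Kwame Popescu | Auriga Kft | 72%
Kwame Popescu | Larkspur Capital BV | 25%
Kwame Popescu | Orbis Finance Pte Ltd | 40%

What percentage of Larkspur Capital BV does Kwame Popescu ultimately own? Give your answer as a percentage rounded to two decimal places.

Kwame reaches Larkspur along 4 paths.
Via Auriga: 72% × 5% = 3.6%.
Via Orbis: 40% × 48% = 19.2%.
Via Auriga → Orbis: 72% × 30% × 48% = 10.368%.
Direct stake: 25% = 25%.
Total: 3.6% + 19.2% + 10.368% + 25% = 58.168%.
Rounded: 58.17%.

58.17%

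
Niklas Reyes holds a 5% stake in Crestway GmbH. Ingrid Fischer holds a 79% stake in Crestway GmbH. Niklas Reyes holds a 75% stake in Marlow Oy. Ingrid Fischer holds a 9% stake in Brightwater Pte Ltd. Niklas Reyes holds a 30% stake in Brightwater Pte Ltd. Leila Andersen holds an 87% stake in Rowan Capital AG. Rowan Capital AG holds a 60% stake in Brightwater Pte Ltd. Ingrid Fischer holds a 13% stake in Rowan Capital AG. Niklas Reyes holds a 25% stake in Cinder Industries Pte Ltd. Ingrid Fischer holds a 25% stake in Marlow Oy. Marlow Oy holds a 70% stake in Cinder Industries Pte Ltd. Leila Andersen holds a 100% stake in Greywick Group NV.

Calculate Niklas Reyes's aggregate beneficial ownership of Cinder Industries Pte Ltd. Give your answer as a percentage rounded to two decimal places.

Niklas reaches Cinder along 2 paths.
Direct stake: 25% = 25%.
Via Marlow: 75% × 70% = 52.5%.
Total: 25% + 52.5% = 77.5%.
Rounded: 77.50%.

77.50%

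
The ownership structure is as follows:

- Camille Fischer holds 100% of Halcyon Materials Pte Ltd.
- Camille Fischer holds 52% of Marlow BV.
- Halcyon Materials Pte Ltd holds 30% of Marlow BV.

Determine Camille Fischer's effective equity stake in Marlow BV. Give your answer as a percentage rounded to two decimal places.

Camille reaches Marlow along 2 paths.
Direct stake: 52% = 52%.
Via Halcyon: 100% × 30% = 30%.
Total: 52% + 30% = 82%.
Rounded: 82.00%.

82.00%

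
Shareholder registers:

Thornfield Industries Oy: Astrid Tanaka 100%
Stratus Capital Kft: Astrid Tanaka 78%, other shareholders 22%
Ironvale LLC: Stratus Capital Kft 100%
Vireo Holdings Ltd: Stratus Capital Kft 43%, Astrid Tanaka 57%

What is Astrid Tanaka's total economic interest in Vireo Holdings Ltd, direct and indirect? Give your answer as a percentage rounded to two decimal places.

Astrid reaches Vireo along 2 paths.
Via Stratus: 78% × 43% = 33.54%.
Direct stake: 57% = 57%.
Total: 33.54% + 57% = 90.54%.

90.54%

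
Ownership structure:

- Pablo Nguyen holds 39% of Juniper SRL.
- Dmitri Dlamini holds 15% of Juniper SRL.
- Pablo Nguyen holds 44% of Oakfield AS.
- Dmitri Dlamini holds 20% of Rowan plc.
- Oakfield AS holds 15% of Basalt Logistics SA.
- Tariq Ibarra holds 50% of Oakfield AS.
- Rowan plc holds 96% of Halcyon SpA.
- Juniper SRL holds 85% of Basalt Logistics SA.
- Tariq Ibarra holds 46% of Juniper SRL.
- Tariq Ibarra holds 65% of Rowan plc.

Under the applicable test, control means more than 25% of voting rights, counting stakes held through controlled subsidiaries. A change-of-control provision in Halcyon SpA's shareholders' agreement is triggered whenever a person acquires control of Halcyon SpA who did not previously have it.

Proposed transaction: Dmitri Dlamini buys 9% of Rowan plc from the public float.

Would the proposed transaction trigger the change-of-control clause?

The purchase changes only Dmitri's holdings, so Dmitri is the only person who could newly come to control Halcyon.
Dmitri's largest direct stake is 20% in Rowan, which does not meet the threshold, so Dmitri controls no company.
Neither Dmitri nor any entity Dmitri controls holds any voting interest in Halcyon.
So before the transaction, Dmitri does not control Halcyon.
After the purchase, Dmitri's direct stake in Rowan rises to 20% + 9% = 29%.
Dmitri holds 29% of Rowan, so Dmitri controls Rowan.
Rowan holds 96% of Halcyon, so Dmitri controls Halcyon.
Dmitri did not control Halcyon before and does after, so the clause is triggered.

Yes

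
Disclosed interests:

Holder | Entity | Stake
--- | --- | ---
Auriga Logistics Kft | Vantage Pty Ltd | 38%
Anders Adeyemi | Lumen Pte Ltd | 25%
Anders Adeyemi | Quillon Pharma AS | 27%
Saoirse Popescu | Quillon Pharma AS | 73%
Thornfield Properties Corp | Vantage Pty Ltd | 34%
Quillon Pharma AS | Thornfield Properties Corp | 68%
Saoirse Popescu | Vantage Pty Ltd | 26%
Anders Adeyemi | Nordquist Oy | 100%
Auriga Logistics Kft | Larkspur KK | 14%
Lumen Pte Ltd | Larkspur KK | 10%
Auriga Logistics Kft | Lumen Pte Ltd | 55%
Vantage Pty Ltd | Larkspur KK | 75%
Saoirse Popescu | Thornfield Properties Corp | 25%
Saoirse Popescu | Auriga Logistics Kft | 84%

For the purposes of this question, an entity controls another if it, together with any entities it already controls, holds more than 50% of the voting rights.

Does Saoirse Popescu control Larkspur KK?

Saoirse holds 84% of Auriga, so Saoirse controls Auriga.
Saoirse holds 73% of Quillon, so Saoirse controls Quillon.
Saoirse and Quillon together hold 25% + 68% = 93% of Thornfield, so Saoirse controls Thornfield.
Thornfield and Auriga and Saoirse together hold 34% + 38% + 26% = 98% of Vantage, so Saoirse controls Vantage.
Auriga holds 55% of Lumen, so Saoirse controls Lumen.
Lumen and Vantage and Auriga together hold 10% + 75% + 14% = 99% of Larkspur, so Saoirse controls Larkspur.

Yes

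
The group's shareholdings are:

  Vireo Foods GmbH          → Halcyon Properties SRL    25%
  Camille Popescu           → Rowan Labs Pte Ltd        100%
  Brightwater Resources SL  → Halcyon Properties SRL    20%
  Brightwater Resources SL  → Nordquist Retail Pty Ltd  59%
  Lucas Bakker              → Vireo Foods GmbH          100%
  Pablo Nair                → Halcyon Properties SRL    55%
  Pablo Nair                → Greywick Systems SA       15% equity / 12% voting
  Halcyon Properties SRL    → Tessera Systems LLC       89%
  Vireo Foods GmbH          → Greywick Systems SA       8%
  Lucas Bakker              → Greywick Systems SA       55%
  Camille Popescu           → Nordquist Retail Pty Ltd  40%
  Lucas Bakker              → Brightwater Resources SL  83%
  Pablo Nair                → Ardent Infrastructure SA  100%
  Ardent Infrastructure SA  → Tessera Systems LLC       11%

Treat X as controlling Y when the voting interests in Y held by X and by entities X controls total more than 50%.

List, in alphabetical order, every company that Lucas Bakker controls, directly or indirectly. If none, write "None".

Lucas holds 100% of Vireo, so Lucas controls Vireo.
Lucas holds 83% of Brightwater, so Lucas controls Brightwater.
Brightwater holds 59% of Nordquist, so Lucas controls Nordquist.
Lucas and Vireo together hold 55% + 8% = 63% of Greywick, so Lucas controls Greywick.
No other company's threshold is met.

Brightwater Resources SL, Greywick Systems SA, Nordquist Retail Pty Ltd, Vireo Foods GmbH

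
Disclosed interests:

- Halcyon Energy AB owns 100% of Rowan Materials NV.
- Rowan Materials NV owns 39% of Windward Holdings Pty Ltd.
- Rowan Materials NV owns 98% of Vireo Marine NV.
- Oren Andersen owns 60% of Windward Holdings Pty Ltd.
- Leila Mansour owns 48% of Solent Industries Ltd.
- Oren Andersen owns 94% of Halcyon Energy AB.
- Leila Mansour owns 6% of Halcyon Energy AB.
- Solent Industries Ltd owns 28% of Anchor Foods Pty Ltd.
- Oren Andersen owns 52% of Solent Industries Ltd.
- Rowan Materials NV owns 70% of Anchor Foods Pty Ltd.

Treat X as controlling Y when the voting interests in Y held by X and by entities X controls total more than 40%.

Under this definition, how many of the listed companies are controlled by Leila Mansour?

1

Leila holds 48% of Solent, so Leila controls Solent.
No other company's threshold is met.
Leila controls 1 company.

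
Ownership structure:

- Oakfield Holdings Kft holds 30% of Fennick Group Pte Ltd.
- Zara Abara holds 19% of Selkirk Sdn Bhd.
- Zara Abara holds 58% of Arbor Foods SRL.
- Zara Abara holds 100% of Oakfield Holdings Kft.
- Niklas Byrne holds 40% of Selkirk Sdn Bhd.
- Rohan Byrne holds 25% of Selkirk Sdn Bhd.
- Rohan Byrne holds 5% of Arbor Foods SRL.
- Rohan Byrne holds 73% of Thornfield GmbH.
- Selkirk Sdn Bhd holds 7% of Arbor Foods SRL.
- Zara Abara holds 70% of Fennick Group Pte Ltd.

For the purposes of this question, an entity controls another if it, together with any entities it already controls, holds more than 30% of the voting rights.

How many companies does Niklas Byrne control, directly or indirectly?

1

Niklas holds 40% of Selkirk, so Niklas controls Selkirk.
No other company's threshold is met.
Niklas controls 1 company.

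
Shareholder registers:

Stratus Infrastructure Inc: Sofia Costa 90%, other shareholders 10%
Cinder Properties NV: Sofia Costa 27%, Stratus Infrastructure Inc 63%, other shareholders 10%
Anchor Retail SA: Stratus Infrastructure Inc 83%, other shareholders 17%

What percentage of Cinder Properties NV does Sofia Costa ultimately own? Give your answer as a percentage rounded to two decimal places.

Sofia reaches Cinder along 2 paths.
Direct stake: 27% = 27%.
Via Stratus: 90% × 63% = 56.7%.
Total: 27% + 56.7% = 83.7%.
Rounded: 83.70%.

83.70%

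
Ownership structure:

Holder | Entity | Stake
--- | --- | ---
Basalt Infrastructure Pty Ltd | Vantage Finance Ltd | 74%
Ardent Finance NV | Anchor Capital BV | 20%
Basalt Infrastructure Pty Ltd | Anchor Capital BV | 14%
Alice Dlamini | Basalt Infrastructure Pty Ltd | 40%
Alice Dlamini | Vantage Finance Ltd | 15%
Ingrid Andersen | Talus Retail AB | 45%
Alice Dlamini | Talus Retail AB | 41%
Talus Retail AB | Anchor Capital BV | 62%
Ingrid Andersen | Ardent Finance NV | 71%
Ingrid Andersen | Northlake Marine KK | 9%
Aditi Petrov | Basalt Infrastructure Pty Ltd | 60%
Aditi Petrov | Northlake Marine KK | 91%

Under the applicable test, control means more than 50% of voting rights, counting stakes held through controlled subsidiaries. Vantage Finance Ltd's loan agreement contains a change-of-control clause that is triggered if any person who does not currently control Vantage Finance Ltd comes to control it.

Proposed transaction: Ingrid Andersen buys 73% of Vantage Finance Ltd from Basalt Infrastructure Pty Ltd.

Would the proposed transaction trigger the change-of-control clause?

The purchase adds only to Ingrid's holdings (Basalt's stake shrinks), so Ingrid is the only person who could newly come to control Vantage.
Ingrid holds 71% of Ardent, so Ingrid controls Ardent.
Neither Ingrid nor any entity Ingrid controls holds any voting interest in Vantage.
So before the transaction, Ingrid does not control Vantage.
After the purchase, Ingrid holds 73% of Vantage directly, and Basalt's stake falls to 1%.
Ingrid holds 73% of Vantage, so Ingrid controls Vantage.
Ingrid did not control Vantage before and does after, so the clause is triggered.

Yes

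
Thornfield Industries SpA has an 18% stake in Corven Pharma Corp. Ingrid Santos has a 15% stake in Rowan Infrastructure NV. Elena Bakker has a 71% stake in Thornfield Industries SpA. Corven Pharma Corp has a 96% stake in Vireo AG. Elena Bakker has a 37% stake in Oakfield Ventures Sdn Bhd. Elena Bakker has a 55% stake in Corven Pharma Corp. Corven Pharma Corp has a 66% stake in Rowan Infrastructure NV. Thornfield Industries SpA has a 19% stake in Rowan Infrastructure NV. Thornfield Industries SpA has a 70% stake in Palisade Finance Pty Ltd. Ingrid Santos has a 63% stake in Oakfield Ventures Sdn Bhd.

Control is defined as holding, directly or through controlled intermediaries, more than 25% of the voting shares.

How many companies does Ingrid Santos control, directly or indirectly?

Ingrid holds 63% of Oakfield, so Ingrid controls Oakfield.
No other company's threshold is met.
Ingrid controls 1 company.

1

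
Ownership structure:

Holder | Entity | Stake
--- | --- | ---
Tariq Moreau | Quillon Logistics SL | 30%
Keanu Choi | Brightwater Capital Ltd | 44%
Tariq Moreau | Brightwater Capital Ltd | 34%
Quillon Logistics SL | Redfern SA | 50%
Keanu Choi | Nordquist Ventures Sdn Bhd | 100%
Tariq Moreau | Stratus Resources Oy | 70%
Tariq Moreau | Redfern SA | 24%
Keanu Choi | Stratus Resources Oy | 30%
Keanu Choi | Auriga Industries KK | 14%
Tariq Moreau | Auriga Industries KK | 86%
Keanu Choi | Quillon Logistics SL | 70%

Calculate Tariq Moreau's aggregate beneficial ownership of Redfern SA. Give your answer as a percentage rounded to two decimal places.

Tariq reaches Redfern along 2 paths.
Via Quillon: 30% × 50% = 15%.
Direct stake: 24% = 24%.
Total: 15% + 24% = 39%.
Rounded: 39.00%.

39.00%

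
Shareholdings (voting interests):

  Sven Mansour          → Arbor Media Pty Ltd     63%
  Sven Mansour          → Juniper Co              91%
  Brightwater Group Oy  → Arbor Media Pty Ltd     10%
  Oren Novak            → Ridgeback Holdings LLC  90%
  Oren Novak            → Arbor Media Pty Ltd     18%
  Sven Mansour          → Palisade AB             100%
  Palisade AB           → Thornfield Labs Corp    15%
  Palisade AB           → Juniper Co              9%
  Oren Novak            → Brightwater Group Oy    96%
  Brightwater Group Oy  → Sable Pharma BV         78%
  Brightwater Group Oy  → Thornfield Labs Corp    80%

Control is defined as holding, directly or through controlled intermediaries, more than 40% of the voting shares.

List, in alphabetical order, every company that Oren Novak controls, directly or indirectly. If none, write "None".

Oren holds 96% of Brightwater, so Oren controls Brightwater.
Brightwater holds 78% of Sable, so Oren controls Sable.
Brightwater holds 80% of Thornfield, so Oren controls Thornfield.
Oren holds 90% of Ridgeback, so Oren controls Ridgeback.
No other company's threshold is met.

Brightwater Group Oy, Ridgeback Holdings LLC, Sable Pharma BV, Thornfield Labs Corp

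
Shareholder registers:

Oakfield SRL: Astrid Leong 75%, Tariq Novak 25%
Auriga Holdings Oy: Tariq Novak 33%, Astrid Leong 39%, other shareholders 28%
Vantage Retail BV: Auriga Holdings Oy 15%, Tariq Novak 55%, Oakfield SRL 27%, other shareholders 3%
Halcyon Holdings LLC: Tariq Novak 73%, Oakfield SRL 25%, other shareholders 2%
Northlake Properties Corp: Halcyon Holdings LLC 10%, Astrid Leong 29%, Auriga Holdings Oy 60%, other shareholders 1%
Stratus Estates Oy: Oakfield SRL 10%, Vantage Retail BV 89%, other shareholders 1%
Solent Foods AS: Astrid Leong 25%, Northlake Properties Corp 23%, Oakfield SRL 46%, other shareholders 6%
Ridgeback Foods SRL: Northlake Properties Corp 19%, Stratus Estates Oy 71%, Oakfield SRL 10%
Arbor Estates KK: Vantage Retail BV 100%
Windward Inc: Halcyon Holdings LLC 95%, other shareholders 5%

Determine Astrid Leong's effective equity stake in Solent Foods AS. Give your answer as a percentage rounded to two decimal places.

71.98%

Astrid reaches Solent along 5 paths.
Direct stake: 25% = 25%.
Via Oakfield → Halcyon → Northlake: 75% × 25% × 10% × 23% = 0.43125%.
Via Northlake: 29% × 23% = 6.67%.
Via Auriga → Northlake: 39% × 60% × 23% = 5.382%.
Via Oakfield: 75% × 46% = 34.5%.
Total: 25% + 0.43125% + 6.67% + 5.382% + 34.5% = 71.98325%.
Rounded: 71.98%.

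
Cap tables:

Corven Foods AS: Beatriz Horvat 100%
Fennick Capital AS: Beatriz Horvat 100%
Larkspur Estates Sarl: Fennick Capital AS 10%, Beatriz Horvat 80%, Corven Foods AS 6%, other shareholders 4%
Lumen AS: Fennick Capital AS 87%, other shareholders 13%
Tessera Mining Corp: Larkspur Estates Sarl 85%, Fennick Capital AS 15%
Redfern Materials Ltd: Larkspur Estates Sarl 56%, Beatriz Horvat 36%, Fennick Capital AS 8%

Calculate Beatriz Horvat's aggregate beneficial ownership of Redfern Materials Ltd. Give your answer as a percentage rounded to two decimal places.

97.76%

Beatriz reaches Redfern along 5 paths.
Via Fennick → Larkspur: 100% × 10% × 56% = 5.6%.
Via Larkspur: 80% × 56% = 44.8%.
Via Corven → Larkspur: 100% × 6% × 56% = 3.36%.
Direct stake: 36% = 36%.
Via Fennick: 100% × 8% = 8%.
Total: 5.6% + 44.8% + 3.36% + 36% + 8% = 97.76%.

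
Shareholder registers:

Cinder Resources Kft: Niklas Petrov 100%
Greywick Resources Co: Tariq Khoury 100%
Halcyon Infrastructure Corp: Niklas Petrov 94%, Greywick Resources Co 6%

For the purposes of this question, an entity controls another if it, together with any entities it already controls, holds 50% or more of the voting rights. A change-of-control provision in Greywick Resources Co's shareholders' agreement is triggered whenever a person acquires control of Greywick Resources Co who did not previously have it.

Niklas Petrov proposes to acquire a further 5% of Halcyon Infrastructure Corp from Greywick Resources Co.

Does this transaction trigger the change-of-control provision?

No

The purchase adds only to Niklas's holdings (Greywick's stake shrinks), so Niklas is the only person who could newly come to control Greywick.
Niklas holds 100% of Cinder, so Niklas controls Cinder.
Niklas holds 94% of Halcyon, so Niklas controls Halcyon.
Neither Niklas nor any entity Niklas controls holds any voting interest in Greywick.
So before the transaction, Niklas does not control Greywick.
After the purchase, Niklas's direct stake in Halcyon rises to 94% + 5% = 99%, and Greywick's stake falls to 1%.
Niklas holds 99% of Halcyon, so Niklas controls Halcyon.
After the transaction, neither Niklas nor any entity Niklas controls holds a voting interest in Greywick, so Niklas still does not control it.
No new person acquires control, so the clause is not triggered.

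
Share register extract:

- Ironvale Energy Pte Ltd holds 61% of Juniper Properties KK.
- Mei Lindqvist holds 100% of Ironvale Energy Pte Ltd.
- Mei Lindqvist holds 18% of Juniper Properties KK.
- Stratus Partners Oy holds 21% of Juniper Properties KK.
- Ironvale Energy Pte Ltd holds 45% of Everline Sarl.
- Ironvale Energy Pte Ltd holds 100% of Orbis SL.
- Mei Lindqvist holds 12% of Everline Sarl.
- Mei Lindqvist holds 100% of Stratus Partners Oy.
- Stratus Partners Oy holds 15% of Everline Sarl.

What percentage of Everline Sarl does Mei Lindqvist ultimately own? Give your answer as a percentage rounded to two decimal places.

Mei reaches Everline along 3 paths.
Via Ironvale: 100% × 45% = 45%.
Via Stratus: 100% × 15% = 15%.
Direct stake: 12% = 12%.
Total: 45% + 15% + 12% = 72%.
Rounded: 72.00%.

72.00%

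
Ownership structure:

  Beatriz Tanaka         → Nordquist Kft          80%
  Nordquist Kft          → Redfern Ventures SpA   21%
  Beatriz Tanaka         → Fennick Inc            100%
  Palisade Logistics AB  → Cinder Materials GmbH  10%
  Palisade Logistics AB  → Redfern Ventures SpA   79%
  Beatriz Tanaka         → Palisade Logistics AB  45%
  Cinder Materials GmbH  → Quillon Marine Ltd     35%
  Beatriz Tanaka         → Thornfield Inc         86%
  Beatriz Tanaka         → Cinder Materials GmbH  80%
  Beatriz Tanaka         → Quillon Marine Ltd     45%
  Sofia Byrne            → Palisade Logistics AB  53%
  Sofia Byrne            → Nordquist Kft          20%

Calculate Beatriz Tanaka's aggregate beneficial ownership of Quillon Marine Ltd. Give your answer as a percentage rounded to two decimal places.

Beatriz reaches Quillon along 3 paths.
Direct stake: 45% = 45%.
Via Cinder: 80% × 35% = 28%.
Via Palisade → Cinder: 45% × 10% × 35% = 1.575%.
Total: 45% + 28% + 1.575% = 74.575%.
Rounded: 74.58%.

74.58%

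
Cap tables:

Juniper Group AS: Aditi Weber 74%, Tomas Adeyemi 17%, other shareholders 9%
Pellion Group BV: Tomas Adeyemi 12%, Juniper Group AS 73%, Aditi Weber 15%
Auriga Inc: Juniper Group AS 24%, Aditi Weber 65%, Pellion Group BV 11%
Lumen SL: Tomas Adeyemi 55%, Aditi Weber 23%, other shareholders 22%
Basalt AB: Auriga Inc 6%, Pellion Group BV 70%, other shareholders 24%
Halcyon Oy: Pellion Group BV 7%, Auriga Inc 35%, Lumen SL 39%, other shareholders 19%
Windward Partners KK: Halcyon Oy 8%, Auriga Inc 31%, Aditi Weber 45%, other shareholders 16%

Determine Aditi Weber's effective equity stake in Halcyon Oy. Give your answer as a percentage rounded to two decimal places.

Aditi reaches Halcyon along 7 paths.
Via Juniper → Pellion: 74% × 73% × 7% = 3.7814%.
Via Pellion: 15% × 7% = 1.05%.
Via Juniper → Auriga: 74% × 24% × 35% = 6.216%.
Via Auriga: 65% × 35% = 22.75%.
Via Juniper → Pellion → Auriga: 74% × 73% × 11% × 35% = 2.07977%.
Via Pellion → Auriga: 15% × 11% × 35% = 0.5775%.
Via Lumen: 23% × 39% = 8.97%.
Total: 3.7814% + 1.05% + 6.216% + 22.75% + 2.07977% + 0.5775% + 8.97% = 45.42467%.
Rounded: 45.42%.

45.42%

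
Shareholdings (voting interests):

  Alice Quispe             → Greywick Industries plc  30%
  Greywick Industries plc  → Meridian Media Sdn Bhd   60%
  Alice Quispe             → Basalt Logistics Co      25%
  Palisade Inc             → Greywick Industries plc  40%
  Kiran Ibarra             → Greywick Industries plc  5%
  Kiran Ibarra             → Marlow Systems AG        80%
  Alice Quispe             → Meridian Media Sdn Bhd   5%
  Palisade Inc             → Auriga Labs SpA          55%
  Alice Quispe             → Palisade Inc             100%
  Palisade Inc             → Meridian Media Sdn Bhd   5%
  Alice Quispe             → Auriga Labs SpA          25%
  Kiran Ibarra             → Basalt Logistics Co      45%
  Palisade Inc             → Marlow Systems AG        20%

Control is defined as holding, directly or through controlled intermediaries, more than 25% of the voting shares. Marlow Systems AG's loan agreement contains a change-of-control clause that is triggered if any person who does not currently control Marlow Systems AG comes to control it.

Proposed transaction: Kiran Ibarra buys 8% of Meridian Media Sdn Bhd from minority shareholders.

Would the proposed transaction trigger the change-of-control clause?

The purchase changes only Kiran's holdings, so Kiran is the only person who could newly come to control Marlow.
Kiran holds 80% of Marlow, so Kiran controls Marlow.
So Kiran already controls Marlow before the transaction.
After the purchase, Kiran holds 8% of Meridian directly.
Kiran controlled Marlow already, so this is not a new person acquiring control; every other person's position is unchanged or reduced.
No new person acquires control, so the clause is not triggered.

No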